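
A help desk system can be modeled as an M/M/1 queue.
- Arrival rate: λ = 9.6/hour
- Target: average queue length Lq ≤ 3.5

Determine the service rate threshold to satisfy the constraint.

For M/M/1: Lq = λ²/(μ(μ-λ))
Need Lq ≤ 3.5, i.e. μ(μ-λ) ≥ λ²/3.5
μ² - 9.6μ - 92.16/3.5 ≥ 0  →  μ² - 9.6μ - 26.33143 ≥ 0
Quadratic formula (positive root): μ = [λ + √(λ² + 4×26.33143)]/2
Discriminant: 92.16 + 4×26.33143 = 197.4857, √197.4857 = 14.0530
μ ≥ (9.6 + 14.0530)/2 = 11.8265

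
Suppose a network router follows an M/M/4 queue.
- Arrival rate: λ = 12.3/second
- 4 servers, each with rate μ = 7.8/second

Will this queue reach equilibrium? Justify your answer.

Stability requires ρ = λ/(cμ) < 1
ρ = 12.3/(4 × 7.8) = 12.3/31.20 = 0.3942
Since 0.3942 < 1, the system is STABLE.
The servers are busy 39.42% of the time.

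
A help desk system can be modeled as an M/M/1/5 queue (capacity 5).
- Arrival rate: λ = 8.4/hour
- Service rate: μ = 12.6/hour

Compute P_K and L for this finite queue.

ρ = λ/μ = 8.4/12.6 = 0.66667
P₀ = (1-ρ)/(1-ρ^(K+1)) = (1-0.66667)/(1-0.66667^6) = 0.3333/0.9122 = 0.3654
P_K = P₀×ρ^K = 0.3654 × 0.66667^5 = 0.3654 × 0.1317 = 0.04812
Blocking probability P_5 = 0.04812 (4.81%)
L = ρ[1 - (K+1)ρ^K + Kρ^(K+1)] / [(1-ρ)(1-ρ^(K+1))]
L = 0.66667 × (1 - 6×0.13169 + 5×0.087794) / ((1 - 0.66667) × (1 - 0.087794)) = 1.4226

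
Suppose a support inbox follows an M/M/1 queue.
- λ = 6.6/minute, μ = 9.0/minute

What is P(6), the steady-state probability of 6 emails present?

ρ = λ/μ = 6.6/9.0 = 0.7333
P(n) = (1-ρ)ρⁿ
P(6) = (1-0.7333) × 0.7333^6
P(6) = 0.2667 × 0.1555
P(6) = 0.04147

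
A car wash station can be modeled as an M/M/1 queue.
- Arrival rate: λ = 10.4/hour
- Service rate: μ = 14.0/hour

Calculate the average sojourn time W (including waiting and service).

First, compute utilization: ρ = λ/μ = 10.4/14.0 = 0.7429
For M/M/1: W = 1/(μ-λ)
W = 1/(14.0-10.4) = 1/3.60
W = 0.2778 hours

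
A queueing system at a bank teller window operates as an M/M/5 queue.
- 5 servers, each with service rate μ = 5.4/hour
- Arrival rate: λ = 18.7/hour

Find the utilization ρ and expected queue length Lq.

Traffic intensity: ρ = λ/(cμ) = 18.7/(5×5.4) = 0.6926
Since ρ = 0.6926 < 1, system is stable.
Offered load a = λ/μ = cρ = 18.7/5.4 = 3.4630
P₀ = [ Σₙ₌₀^4 aⁿ/n! + a^5/(5!(1-ρ)) ]⁻¹
Σ = a^0/0! + a^1/1! + a^2/2! + a^3/3! + a^4/4! = 1.00000 + 3.46296 + 5.99606 + 6.92137 + 5.99212 = 23.3725
a^5/(5!(1-ρ)) = 498.0113/(120 × 0.307407) = 13.5003
P₀ = 1/(23.3725 + 13.5003) = 0.02712
Lq = P₀·a^5·ρ / (5!(1-ρ)²) = 0.02712 × 498.0113 × 0.6926 / (120 × 0.09450) = 0.8249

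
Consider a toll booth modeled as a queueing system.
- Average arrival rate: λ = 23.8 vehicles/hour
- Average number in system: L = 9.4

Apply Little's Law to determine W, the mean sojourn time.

Little's Law: L = λW, so W = L/λ
W = 9.4/23.8 = 0.3950 hours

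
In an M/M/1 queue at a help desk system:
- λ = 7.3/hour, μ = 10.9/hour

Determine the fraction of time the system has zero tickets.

ρ = λ/μ = 7.3/10.9 = 0.6697
P(0) = 1 - ρ = 1 - 0.6697 = 0.3303
The server is idle 33.03% of the time.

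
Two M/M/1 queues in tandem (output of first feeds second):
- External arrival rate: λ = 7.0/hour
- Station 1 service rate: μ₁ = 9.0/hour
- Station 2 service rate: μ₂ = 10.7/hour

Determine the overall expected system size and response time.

By Jackson's theorem, each station behaves as independent M/M/1.
Station 1: ρ₁ = 7.0/9.0 = 0.7778, L₁ = ρ₁/(1-ρ₁) = λ/(μ₁-λ) = 7.0/2.00 = 3.5000
Station 2: ρ₂ = 7.0/10.7 = 0.6542, L₂ = ρ₂/(1-ρ₂) = λ/(μ₂-λ) = 7.0/3.70 = 1.8919
Total: L = L₁ + L₂ = 3.5000 + 1.8919 = 5.3919
W = L/λ = 5.3919/7.0 = 0.7703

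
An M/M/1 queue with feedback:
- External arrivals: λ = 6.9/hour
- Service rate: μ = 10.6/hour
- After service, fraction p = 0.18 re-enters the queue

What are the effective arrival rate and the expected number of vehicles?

Effective arrival rate: λ_eff = λ/(1-p) = 6.9/(1-0.18) = 6.9/0.82 = 8.4146
ρ = λ_eff/μ = 8.4146/10.6 = 0.79383
L = ρ/(1-ρ) = 0.79383/(1-0.79383) = 3.8504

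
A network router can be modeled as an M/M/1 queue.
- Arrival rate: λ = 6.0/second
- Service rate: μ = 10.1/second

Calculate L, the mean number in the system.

ρ = λ/μ = 6.0/10.1 = 0.5941
For M/M/1: L = λ/(μ-λ)
L = 6.0/(10.1-6.0) = 6.0/4.10
L = 1.4634 packets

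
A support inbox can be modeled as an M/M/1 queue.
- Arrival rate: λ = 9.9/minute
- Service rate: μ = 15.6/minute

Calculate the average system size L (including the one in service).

ρ = λ/μ = 9.9/15.6 = 0.6346
For M/M/1: L = λ/(μ-λ)
L = 9.9/(15.6-9.9) = 9.9/5.70
L = 1.7368 emails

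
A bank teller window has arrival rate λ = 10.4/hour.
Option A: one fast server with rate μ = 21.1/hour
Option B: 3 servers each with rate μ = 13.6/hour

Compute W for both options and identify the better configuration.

Option A: single server μ = 21.1 (M/M/1)
  ρ_A = 10.4/21.1 = 0.4929
  W_A = 1/(μ-λ) = 1/(21.1-10.4) = 1/10.70 = 0.09346

Option B: 3 servers μ = 13.6 (M/M/3)
  ρ_B = λ/(cμ) = 10.4/(3×13.6) = 0.2549
  Offered load a = λ/μ = cρ = 10.4/13.6 = 0.7647
  P₀ = [ Σₙ₌₀^2 aⁿ/n! + a^3/(3!(1-ρ)) ]⁻¹
  Σ = a^0/0! + a^1/1! + a^2/2! = 1.0000 + 0.7647 + 0.2924 = 2.0571
  a^3/(3!(1-ρ)) = 0.4472/(6 × 0.7451) = 0.1000
  P₀ = 1/(2.0571 + 0.1000) = 0.4636
  Lq = P₀·a^3·ρ / (3!(1-ρ)²) = 0.4636 × 0.4472 × 0.2549 / (6 × 0.5552) = 0.01586
  Wq_B = Lq/λ = 0.01586/10.4 = 0.001525
  W_B = Wq_B + 1/μ = 0.001525 + 0.07353 = 0.07505

Since W_B = 0.07505 < W_A = 0.09346, Option B (multiple servers) has the shorter time in system.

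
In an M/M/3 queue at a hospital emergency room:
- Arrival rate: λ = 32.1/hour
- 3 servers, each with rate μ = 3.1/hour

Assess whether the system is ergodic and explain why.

Stability requires ρ = λ/(cμ) < 1
ρ = 32.1/(3 × 3.1) = 32.1/9.30 = 3.4516
Since 3.4516 ≥ 1, the system is UNSTABLE.
Need c > λ/μ = 32.1/3.1 = 10.35.
Minimum servers needed: c = 11.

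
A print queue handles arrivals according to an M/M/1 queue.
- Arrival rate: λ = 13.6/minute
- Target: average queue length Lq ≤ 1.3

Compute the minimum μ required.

For M/M/1: Lq = λ²/(μ(μ-λ))
Need Lq ≤ 1.3, i.e. μ(μ-λ) ≥ λ²/1.3
μ² - 13.6μ - 184.96/1.3 ≥ 0  →  μ² - 13.6μ - 142.27692 ≥ 0
Quadratic formula (positive root): μ = [λ + √(λ² + 4×142.27692)]/2
Discriminant: 184.96 + 4×142.27692 = 754.0677, √754.0677 = 27.4603
μ ≥ (13.6 + 27.4603)/2 = 20.5301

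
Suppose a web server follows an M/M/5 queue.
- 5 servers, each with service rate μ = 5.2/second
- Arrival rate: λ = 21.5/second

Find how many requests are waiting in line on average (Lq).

Traffic intensity: ρ = λ/(cμ) = 21.5/(5×5.2) = 0.8269
Since ρ = 0.8269 < 1, system is stable.
Offered load a = λ/μ = cρ = 21.5/5.2 = 4.1346
P₀ = [ Σₙ₌₀^4 aⁿ/n! + a^5/(5!(1-ρ)) ]⁻¹
Σ = a^0/0! + a^1/1! + a^2/2! + a^3/3! + a^4/4! = 1.000000 + 4.134615 + 8.547522 + 11.78024 + 12.17669 = 37.6391
a^5/(5!(1-ρ)) = 1208.3022/(120 × 0.173077) = 58.1775
P₀ = 1/(37.6391 + 58.1775) = 0.01044
Lq = P₀·a^5·ρ / (5!(1-ρ)²) = 0.010437 × 1208.3022 × 0.82692 / (120 × 0.029956) = 2.9010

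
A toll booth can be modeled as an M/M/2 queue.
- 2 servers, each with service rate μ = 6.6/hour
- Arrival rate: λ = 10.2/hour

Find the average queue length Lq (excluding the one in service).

Traffic intensity: ρ = λ/(cμ) = 10.2/(2×6.6) = 0.7727
Since ρ = 0.7727 < 1, system is stable.
Offered load a = λ/μ = cρ = 10.2/6.6 = 1.5455
P₀ = [ Σₙ₌₀^1 aⁿ/n! + a^2/(2!(1-ρ)) ]⁻¹
Σ = a^0/0! + a^1/1! = 1.0000 + 1.5455 = 2.5455
a^2/(2!(1-ρ)) = 2.3884/(2 × 0.22727) = 5.2545
P₀ = 1/(2.5455 + 5.2545) = 0.1282
Lq = P₀·a^2·ρ / (2!(1-ρ)²) = 0.1282 × 2.3884 × 0.7727 / (2 × 0.05165) = 2.2904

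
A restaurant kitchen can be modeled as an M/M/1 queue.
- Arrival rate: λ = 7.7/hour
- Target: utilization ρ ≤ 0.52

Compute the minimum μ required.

ρ = λ/μ, so μ = λ/ρ
μ ≥ 7.7/0.52 = 14.8077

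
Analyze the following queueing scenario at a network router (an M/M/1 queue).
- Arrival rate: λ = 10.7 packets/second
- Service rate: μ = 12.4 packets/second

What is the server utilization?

Server utilization: ρ = λ/μ
ρ = 10.7/12.4 = 0.8629
The server is busy 86.29% of the time.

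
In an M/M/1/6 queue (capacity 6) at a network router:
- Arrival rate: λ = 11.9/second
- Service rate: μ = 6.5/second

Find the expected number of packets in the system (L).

ρ = λ/μ = 11.9/6.5 = 1.83077
P₀ = (1-ρ)/(1-ρ^(K+1)) = (1-1.83077)/(1-1.83077^7) = -0.8308/-67.9345 = 0.01223
P_K = P₀×ρ^K = 0.01223 × 1.83077^6 = 0.01223 × 37.6533 = 0.4605
L = ρ[1 - (K+1)ρ^K + Kρ^(K+1)] / [(1-ρ)(1-ρ^(K+1))]
L = 1.83077 × (1 - 7×37.6533 + 6×68.9345) / ((1 - 1.83077) × (1 - 68.9345)) = 4.8993 packets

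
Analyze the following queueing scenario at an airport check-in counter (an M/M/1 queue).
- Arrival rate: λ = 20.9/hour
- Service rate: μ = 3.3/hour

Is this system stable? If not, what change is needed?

Stability requires ρ = λ/(cμ) < 1
ρ = 20.9/(1 × 3.3) = 20.9/3.30 = 6.3333
Since 6.3333 ≥ 1, the system is UNSTABLE.
Queue grows without bound. Need μ > λ = 20.9.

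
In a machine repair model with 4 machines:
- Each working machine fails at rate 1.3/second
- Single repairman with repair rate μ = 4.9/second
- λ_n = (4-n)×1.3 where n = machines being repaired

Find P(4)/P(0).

P(4)/P(0) = ∏_{i=0}^{4-1} λ_i/μ_{i+1}
= (4-0)×1.3/4.9 × (4-1)×1.3/4.9 × (4-2)×1.3/4.9 × (4-3)×1.3/4.9
= 0.1189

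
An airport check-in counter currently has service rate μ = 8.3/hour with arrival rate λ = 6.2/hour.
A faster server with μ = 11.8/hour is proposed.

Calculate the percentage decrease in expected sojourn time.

System 1: ρ₁ = 6.2/8.3 = 0.7470, W₁ = 1/(8.3-6.2) = 0.47619
System 2: ρ₂ = 6.2/11.8 = 0.5254, W₂ = 1/(11.8-6.2) = 0.17857
Improvement: (W₁-W₂)/W₁ = (0.47619-0.17857)/0.47619 = 62.50%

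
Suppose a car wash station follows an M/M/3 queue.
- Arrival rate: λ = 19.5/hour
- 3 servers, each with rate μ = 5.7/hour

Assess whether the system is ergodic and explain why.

Stability requires ρ = λ/(cμ) < 1
ρ = 19.5/(3 × 5.7) = 19.5/17.10 = 1.1404
Since 1.1404 ≥ 1, the system is UNSTABLE.
Need c > λ/μ = 19.5/5.7 = 3.42.
Minimum servers needed: c = 4.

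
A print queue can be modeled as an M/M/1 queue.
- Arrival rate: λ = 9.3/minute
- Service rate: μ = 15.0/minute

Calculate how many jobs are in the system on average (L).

ρ = λ/μ = 9.3/15.0 = 0.6200
For M/M/1: L = λ/(μ-λ)
L = 9.3/(15.0-9.3) = 9.3/5.70
L = 1.6316 jobs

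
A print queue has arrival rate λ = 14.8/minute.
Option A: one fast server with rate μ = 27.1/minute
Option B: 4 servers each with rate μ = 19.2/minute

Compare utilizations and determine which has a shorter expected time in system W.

Option A: single server μ = 27.1 (M/M/1)
  ρ_A = 14.8/27.1 = 0.5461
  W_A = 1/(μ-λ) = 1/(27.1-14.8) = 1/12.30 = 0.08130

Option B: 4 servers μ = 19.2 (M/M/4)
  ρ_B = λ/(cμ) = 14.8/(4×19.2) = 0.1927
  Offered load a = λ/μ = cρ = 14.8/19.2 = 0.7708
  P₀ = [ Σₙ₌₀^3 aⁿ/n! + a^4/(4!(1-ρ)) ]⁻¹
  Σ = a^0/0! + a^1/1! + a^2/2! + a^3/3! = 1.0000 + 0.77083 + 0.29709 + 0.076336 = 2.1443
  a^4/(4!(1-ρ)) = 0.3531/(24 × 0.8073) = 0.01822
  P₀ = 1/(2.1443 + 0.01822) = 0.4624
  Lq = P₀·a^4·ρ / (4!(1-ρ)²) = 0.46243 × 0.35305 × 0.19271 / (24 × 0.65172) = 0.002011
  Wq_B = Lq/λ = 0.002011/14.8 = 0.0001359
  W_B = Wq_B + 1/μ = 0.0001359 + 0.05208 = 0.05222

Since W_B = 0.05222 < W_A = 0.08130, Option B (multiple servers) has the shorter time in system.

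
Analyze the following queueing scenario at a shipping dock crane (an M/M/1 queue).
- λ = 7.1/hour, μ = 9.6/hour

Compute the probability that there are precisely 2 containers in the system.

ρ = λ/μ = 7.1/9.6 = 0.7396
P(n) = (1-ρ)ρⁿ
P(2) = (1-0.7396) × 0.7396^2
P(2) = 0.2604 × 0.5470
P(2) = 0.1424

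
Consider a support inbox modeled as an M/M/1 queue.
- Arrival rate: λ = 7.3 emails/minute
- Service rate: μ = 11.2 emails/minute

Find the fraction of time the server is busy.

Server utilization: ρ = λ/μ
ρ = 7.3/11.2 = 0.6518
The server is busy 65.18% of the time.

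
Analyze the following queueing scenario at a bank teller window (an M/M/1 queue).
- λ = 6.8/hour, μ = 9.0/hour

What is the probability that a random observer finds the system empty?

ρ = λ/μ = 6.8/9.0 = 0.7556
P(0) = 1 - ρ = 1 - 0.7556 = 0.2444
The server is idle 24.44% of the time.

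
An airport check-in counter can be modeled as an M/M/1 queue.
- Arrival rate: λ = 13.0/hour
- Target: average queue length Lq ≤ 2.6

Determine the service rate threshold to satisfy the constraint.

For M/M/1: Lq = λ²/(μ(μ-λ))
Need Lq ≤ 2.6, i.e. μ(μ-λ) ≥ λ²/2.6
μ² - 13.0μ - 169.00/2.6 ≥ 0  →  μ² - 13.0μ - 65.0000 ≥ 0
Quadratic formula (positive root): μ = [λ + √(λ² + 4×65.0000)]/2
Discriminant: 169.00 + 4×65.0000 = 429.0000, √429.0000 = 20.71232
μ ≥ (13.0 + 20.71232)/2 = 16.8562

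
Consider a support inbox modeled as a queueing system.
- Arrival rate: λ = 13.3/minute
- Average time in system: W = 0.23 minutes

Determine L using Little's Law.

Little's Law: L = λW
L = 13.3 × 0.23 = 3.0590 emails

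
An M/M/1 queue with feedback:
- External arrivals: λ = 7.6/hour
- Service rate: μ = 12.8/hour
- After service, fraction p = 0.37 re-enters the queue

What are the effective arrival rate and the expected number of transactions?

Effective arrival rate: λ_eff = λ/(1-p) = 7.6/(1-0.37) = 7.6/0.63 = 12.063492
ρ = λ_eff/μ = 12.063492/12.8 = 0.9424603
L = ρ/(1-ρ) = 0.9424603/(1-0.9424603) = 16.3793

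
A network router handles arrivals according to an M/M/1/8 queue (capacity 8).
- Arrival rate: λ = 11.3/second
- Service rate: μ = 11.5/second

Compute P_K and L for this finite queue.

ρ = λ/μ = 11.3/11.5 = 0.98261
P₀ = (1-ρ)/(1-ρ^(K+1)) = (1-0.98261)/(1-0.98261^9) = 0.017390/0.14605 = 0.1191
P_K = P₀×ρ^K = 0.1191 × 0.98261^8 = 0.1191 × 0.8691 = 0.1035
Blocking probability P_8 = 0.1035 (10.35%)
L = ρ[1 - (K+1)ρ^K + Kρ^(K+1)] / [(1-ρ)(1-ρ^(K+1))]
L = 0.98261 × (1 - 9×0.86905935 + 8×0.85394641) / ((1 - 0.98261) × (1 - 0.85394641)) = 3.8831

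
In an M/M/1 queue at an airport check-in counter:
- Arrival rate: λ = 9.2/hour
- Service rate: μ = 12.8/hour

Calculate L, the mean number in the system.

ρ = λ/μ = 9.2/12.8 = 0.7187
For M/M/1: L = λ/(μ-λ)
L = 9.2/(12.8-9.2) = 9.2/3.60
L = 2.5556 passengers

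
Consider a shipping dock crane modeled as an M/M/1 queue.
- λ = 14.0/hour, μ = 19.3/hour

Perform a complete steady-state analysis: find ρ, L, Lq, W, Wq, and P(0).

Step 1: ρ = λ/μ = 14.0/19.3 = 0.7254
Step 2: L = λ/(μ-λ) = 14.0/5.30 = 2.6415
Step 3: Lq = λ²/(μ(μ-λ)) = 196.00/(19.3×5.30) = 1.9161
Step 4: W = 1/(μ-λ) = 1/5.30 = 0.18868
Step 5: Wq = λ/(μ(μ-λ)) = 14.0/(19.3×5.30) = 0.1369
Step 6: P(0) = 1-ρ = 0.2746
Verify: L = λW = 14.0×0.18868 = 2.6415 ✔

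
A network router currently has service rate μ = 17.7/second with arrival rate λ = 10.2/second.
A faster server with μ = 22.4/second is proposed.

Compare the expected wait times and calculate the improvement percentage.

System 1: ρ₁ = 10.2/17.7 = 0.5763, W₁ = 1/(17.7-10.2) = 0.13333
System 2: ρ₂ = 10.2/22.4 = 0.4554, W₂ = 1/(22.4-10.2) = 0.081967
Improvement: (W₁-W₂)/W₁ = (0.13333-0.081967)/0.13333 = 38.52%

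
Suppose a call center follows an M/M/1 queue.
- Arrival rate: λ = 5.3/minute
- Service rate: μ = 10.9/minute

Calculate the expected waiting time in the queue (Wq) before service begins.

First, compute utilization: ρ = λ/μ = 5.3/10.9 = 0.4862
For M/M/1: Wq = λ/(μ(μ-λ))
Wq = 5.3/(10.9 × (10.9-5.3))
Wq = 5.3/(10.9 × 5.60)
Wq = 0.08683 minutes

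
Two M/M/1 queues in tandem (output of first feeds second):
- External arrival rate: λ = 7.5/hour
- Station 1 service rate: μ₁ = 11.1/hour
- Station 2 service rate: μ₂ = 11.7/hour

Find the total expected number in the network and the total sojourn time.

By Jackson's theorem, each station behaves as independent M/M/1.
Station 1: ρ₁ = 7.5/11.1 = 0.6757, L₁ = ρ₁/(1-ρ₁) = λ/(μ₁-λ) = 7.5/3.60 = 2.0833
Station 2: ρ₂ = 7.5/11.7 = 0.6410, L₂ = ρ₂/(1-ρ₂) = λ/(μ₂-λ) = 7.5/4.20 = 1.7857
Total: L = L₁ + L₂ = 2.0833 + 1.7857 = 3.8690
W = L/λ = 3.8690/7.5 = 0.5159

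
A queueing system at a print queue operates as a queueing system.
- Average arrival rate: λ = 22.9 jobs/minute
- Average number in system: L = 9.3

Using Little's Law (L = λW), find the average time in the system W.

Little's Law: L = λW, so W = L/λ
W = 9.3/22.9 = 0.4061 minutes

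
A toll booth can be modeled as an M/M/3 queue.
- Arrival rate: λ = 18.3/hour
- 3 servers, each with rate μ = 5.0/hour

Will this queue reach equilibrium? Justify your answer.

Stability requires ρ = λ/(cμ) < 1
ρ = 18.3/(3 × 5.0) = 18.3/15.00 = 1.2200
Since 1.2200 ≥ 1, the system is UNSTABLE.
Need c > λ/μ = 18.3/5.0 = 3.66.
Minimum servers needed: c = 4.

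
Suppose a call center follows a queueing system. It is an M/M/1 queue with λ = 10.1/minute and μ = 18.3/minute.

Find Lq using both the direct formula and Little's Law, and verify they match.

Method 1 (direct): Lq = λ²/(μ(μ-λ)) = 102.01/(18.3 × 8.20) = 0.6798

Method 2 (Little's Law):
W = 1/(μ-λ) = 1/8.20 = 0.12195
Wq = W - 1/μ = 0.12195 - 0.054645 = 0.06731
Lq = λWq = 10.1 × 0.06731 = 0.6798 ✔ (matches Method 1)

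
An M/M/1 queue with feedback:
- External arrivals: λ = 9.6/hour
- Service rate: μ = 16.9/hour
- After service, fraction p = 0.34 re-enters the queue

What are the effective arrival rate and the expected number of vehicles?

Effective arrival rate: λ_eff = λ/(1-p) = 9.6/(1-0.34) = 9.6/0.66 = 14.54545
ρ = λ_eff/μ = 14.54545/16.9 = 0.860678
L = ρ/(1-ρ) = 0.860678/(1-0.860678) = 6.1776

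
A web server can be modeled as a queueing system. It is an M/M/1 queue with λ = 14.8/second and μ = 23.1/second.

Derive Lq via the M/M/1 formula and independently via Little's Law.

Method 1 (direct): Lq = λ²/(μ(μ-λ)) = 219.04/(23.1 × 8.30) = 1.1424

Method 2 (Little's Law):
W = 1/(μ-λ) = 1/8.30 = 0.12048
Wq = W - 1/μ = 0.12048 - 0.043290 = 0.07719
Lq = λWq = 14.8 × 0.07719 = 1.1424 ✔ (matches Method 1)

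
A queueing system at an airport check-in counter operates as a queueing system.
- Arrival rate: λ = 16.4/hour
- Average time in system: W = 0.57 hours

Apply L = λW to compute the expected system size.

Little's Law: L = λW
L = 16.4 × 0.57 = 9.3480 passengers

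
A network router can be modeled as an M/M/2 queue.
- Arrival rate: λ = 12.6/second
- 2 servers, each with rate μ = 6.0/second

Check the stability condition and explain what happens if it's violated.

Stability requires ρ = λ/(cμ) < 1
ρ = 12.6/(2 × 6.0) = 12.6/12.00 = 1.0500
Since 1.0500 ≥ 1, the system is UNSTABLE.
Need c > λ/μ = 12.6/6.0 = 2.10.
Minimum servers needed: c = 3.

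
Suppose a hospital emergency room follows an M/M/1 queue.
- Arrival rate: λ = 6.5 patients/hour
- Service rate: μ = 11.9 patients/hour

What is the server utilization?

Server utilization: ρ = λ/μ
ρ = 6.5/11.9 = 0.5462
The server is busy 54.62% of the time.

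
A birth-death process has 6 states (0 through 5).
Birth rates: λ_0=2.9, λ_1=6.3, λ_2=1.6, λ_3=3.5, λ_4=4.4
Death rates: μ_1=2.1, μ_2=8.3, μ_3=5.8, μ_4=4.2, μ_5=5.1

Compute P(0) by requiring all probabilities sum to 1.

Ratios P(n)/P(0) = (λ₀···λₙ₋₁)/(μ₁···μₙ):
P(1)/P(0) = (2.9)/(2.1) = 1.3810
P(2)/P(0) = (2.9×6.3)/(2.1×8.3) = 1.0482
P(3)/P(0) = (2.9×6.3×1.6)/(2.1×8.3×5.8) = 0.28916
P(4)/P(0) = (2.9×6.3×1.6×3.5)/(2.1×8.3×5.8×4.2) = 0.24096
P(5)/P(0) = (2.9×6.3×1.6×3.5×4.4)/(2.1×8.3×5.8×4.2×5.1) = 0.20789

Normalization: ∑ P(n) = 1
P(0) × (1.0000 + 1.3810 + 1.0482 + 0.28916 + 0.24096 + 0.20789) = 1
P(0) × 4.1672 = 1
P(0) = 1/4.1672 = 0.2400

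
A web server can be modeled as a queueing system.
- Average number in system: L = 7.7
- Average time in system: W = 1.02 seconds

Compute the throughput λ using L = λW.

Little's Law: L = λW, so λ = L/W
λ = 7.7/1.02 = 7.5490 requests/second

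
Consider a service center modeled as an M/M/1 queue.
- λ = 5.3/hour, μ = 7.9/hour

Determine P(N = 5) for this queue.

ρ = λ/μ = 5.3/7.9 = 0.6709
P(n) = (1-ρ)ρⁿ
P(5) = (1-0.6709) × 0.6709^5
P(5) = 0.32910 × 0.13592
P(5) = 0.04473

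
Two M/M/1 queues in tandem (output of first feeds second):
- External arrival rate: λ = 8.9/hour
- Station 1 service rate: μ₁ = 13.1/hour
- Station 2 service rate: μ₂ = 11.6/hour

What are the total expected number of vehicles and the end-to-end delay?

By Jackson's theorem, each station behaves as independent M/M/1.
Station 1: ρ₁ = 8.9/13.1 = 0.6794, L₁ = ρ₁/(1-ρ₁) = λ/(μ₁-λ) = 8.9/4.20 = 2.1190
Station 2: ρ₂ = 8.9/11.6 = 0.7672, L₂ = ρ₂/(1-ρ₂) = λ/(μ₂-λ) = 8.9/2.70 = 3.2963
Total: L = L₁ + L₂ = 2.1190 + 3.2963 = 5.4153
W = L/λ = 5.4153/8.9 = 0.6085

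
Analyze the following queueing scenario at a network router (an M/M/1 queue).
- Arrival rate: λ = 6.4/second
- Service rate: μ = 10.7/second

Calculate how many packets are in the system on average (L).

ρ = λ/μ = 6.4/10.7 = 0.5981
For M/M/1: L = λ/(μ-λ)
L = 6.4/(10.7-6.4) = 6.4/4.30
L = 1.4884 packets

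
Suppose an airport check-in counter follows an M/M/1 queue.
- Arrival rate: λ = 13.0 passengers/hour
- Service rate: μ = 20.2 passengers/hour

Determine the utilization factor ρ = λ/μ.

Server utilization: ρ = λ/μ
ρ = 13.0/20.2 = 0.6436
The server is busy 64.36% of the time.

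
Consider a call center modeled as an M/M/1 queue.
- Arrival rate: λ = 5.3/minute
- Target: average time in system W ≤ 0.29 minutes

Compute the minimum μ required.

For M/M/1: W = 1/(μ-λ)
Need W ≤ 0.29, so 1/(μ-λ) ≤ 0.29
μ - λ ≥ 1/0.29 = 3.4483
μ ≥ 5.3 + 3.4483 = 8.7483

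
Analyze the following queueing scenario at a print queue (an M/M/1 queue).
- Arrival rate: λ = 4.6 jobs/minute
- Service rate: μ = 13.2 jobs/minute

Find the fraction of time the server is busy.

Server utilization: ρ = λ/μ
ρ = 4.6/13.2 = 0.3485
The server is busy 34.85% of the time.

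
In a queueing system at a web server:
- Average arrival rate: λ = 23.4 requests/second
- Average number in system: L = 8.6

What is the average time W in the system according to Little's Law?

Little's Law: L = λW, so W = L/λ
W = 8.6/23.4 = 0.3675 seconds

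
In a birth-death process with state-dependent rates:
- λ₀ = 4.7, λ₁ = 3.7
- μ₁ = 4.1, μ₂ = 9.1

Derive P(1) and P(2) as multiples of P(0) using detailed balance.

Balance equations:
State 0: λ₀P₀ = μ₁P₁ → P₁ = (λ₀/μ₁)P₀ = (4.7/4.1)P₀ = 1.1463P₀
State 1: P₂ = (λ₀λ₁)/(μ₁μ₂)P₀ = (4.7×3.7)/(4.1×9.1)P₀ = 0.4661P₀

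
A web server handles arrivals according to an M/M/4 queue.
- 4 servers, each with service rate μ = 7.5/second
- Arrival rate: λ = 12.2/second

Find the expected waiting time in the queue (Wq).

Traffic intensity: ρ = λ/(cμ) = 12.2/(4×7.5) = 0.4067
Since ρ = 0.4067 < 1, system is stable.
Offered load a = λ/μ = cρ = 12.2/7.5 = 1.6267
P₀ = [ Σₙ₌₀^3 aⁿ/n! + a^4/(4!(1-ρ)) ]⁻¹
Σ = a^0/0! + a^1/1! + a^2/2! + a^3/3! = 1.0000 + 1.6267 + 1.3230 + 0.7174 = 4.6671
a^4/(4!(1-ρ)) = 7.0016/(24 × 0.5933) = 0.4917
P₀ = 1/(4.6671 + 0.4917) = 0.1938
Lq = P₀·a^4·ρ / (4!(1-ρ)²) = 0.19385 × 7.0016 × 0.40667 / (24 × 0.35204) = 0.06533
Wq = Lq/λ = 0.06533/12.2 = 0.005355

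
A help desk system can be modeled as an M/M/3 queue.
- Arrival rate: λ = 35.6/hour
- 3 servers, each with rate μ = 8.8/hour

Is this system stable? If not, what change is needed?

Stability requires ρ = λ/(cμ) < 1
ρ = 35.6/(3 × 8.8) = 35.6/26.40 = 1.3485
Since 1.3485 ≥ 1, the system is UNSTABLE.
Need c > λ/μ = 35.6/8.8 = 4.05.
Minimum servers needed: c = 5.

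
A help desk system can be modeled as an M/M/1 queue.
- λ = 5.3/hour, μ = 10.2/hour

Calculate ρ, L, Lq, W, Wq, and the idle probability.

Step 1: ρ = λ/μ = 5.3/10.2 = 0.5196
Step 2: L = λ/(μ-λ) = 5.3/4.90 = 1.0816
Step 3: Lq = λ²/(μ(μ-λ)) = 28.09/(10.2×4.90) = 0.5620
Step 4: W = 1/(μ-λ) = 1/4.90 = 0.20408
Step 5: Wq = λ/(μ(μ-λ)) = 5.3/(10.2×4.90) = 0.1060
Step 6: P(0) = 1-ρ = 0.4804
Verify: L = λW = 5.3×0.20408 = 1.0816 ✔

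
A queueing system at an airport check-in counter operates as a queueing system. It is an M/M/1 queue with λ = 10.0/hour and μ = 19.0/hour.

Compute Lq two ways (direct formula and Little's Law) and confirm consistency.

Method 1 (direct): Lq = λ²/(μ(μ-λ)) = 100.00/(19.0 × 9.00) = 0.5848

Method 2 (Little's Law):
W = 1/(μ-λ) = 1/9.00 = 0.11111
Wq = W - 1/μ = 0.11111 - 0.052632 = 0.05848
Lq = λWq = 10.0 × 0.05848 = 0.5848 ✔ (matches Method 1)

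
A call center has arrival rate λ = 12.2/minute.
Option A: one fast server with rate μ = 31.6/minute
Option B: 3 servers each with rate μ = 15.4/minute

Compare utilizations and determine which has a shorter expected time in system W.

Option A: single server μ = 31.6 (M/M/1)
  ρ_A = 12.2/31.6 = 0.3861
  W_A = 1/(μ-λ) = 1/(31.6-12.2) = 1/19.40 = 0.05155

Option B: 3 servers μ = 15.4 (M/M/3)
  ρ_B = λ/(cμ) = 12.2/(3×15.4) = 0.2641
  Offered load a = λ/μ = cρ = 12.2/15.4 = 0.7922
  P₀ = [ Σₙ₌₀^2 aⁿ/n! + a^3/(3!(1-ρ)) ]⁻¹
  Σ = a^0/0! + a^1/1! + a^2/2! = 1.0000 + 0.7922 + 0.3138 = 2.1060
  a^3/(3!(1-ρ)) = 0.4972/(6 × 0.7359) = 0.1126
  P₀ = 1/(2.1060 + 0.1126) = 0.4507
  Lq = P₀·a^3·ρ / (3!(1-ρ)²) = 0.4507 × 0.4972 × 0.2641 / (6 × 0.5416) = 0.01821
  Wq_B = Lq/λ = 0.01821/12.2 = 0.001493
  W_B = Wq_B + 1/μ = 0.001493 + 0.06494 = 0.06643

Since W_A = 0.05155 < W_B = 0.06643, Option A (single fast server) has the shorter time in system.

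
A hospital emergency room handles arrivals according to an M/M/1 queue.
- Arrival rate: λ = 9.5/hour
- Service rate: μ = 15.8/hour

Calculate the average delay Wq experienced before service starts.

First, compute utilization: ρ = λ/μ = 9.5/15.8 = 0.6013
For M/M/1: Wq = λ/(μ(μ-λ))
Wq = 9.5/(15.8 × (15.8-9.5))
Wq = 9.5/(15.8 × 6.30)
Wq = 0.09544 hours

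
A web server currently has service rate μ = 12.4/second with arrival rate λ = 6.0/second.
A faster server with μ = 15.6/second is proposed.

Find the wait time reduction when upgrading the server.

System 1: ρ₁ = 6.0/12.4 = 0.4839, W₁ = 1/(12.4-6.0) = 0.15625
System 2: ρ₂ = 6.0/15.6 = 0.3846, W₂ = 1/(15.6-6.0) = 0.10417
Improvement: (W₁-W₂)/W₁ = (0.15625-0.10417)/0.15625 = 33.33%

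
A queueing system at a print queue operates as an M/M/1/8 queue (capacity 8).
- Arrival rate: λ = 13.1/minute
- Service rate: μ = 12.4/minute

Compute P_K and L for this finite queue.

ρ = λ/μ = 13.1/12.4 = 1.05645
P₀ = (1-ρ)/(1-ρ^(K+1)) = (1-1.05645)/(1-1.05645^9) = -0.05645/-0.6392 = 0.08831
P_K = P₀×ρ^K = 0.08831 × 1.05645^8 = 0.08831 × 1.5516 = 0.1370
Blocking probability P_8 = 0.1370 (13.70%)
L = ρ[1 - (K+1)ρ^K + Kρ^(K+1)] / [(1-ρ)(1-ρ^(K+1))]
L = 1.05645 × (1 - 9×1.55164 + 8×1.63923) / ((1 - 1.05645) × (1 - 1.63923)) = 4.3646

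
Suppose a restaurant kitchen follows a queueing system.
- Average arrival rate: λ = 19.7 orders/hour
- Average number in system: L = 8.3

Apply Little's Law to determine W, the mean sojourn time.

Little's Law: L = λW, so W = L/λ
W = 8.3/19.7 = 0.4213 hours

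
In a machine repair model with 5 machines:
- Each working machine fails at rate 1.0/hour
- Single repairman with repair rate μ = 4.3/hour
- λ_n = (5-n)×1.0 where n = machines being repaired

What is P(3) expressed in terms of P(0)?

P(3)/P(0) = ∏_{i=0}^{3-1} λ_i/μ_{i+1}
= (5-0)×1.0/4.3 × (5-1)×1.0/4.3 × (5-2)×1.0/4.3
= 0.7547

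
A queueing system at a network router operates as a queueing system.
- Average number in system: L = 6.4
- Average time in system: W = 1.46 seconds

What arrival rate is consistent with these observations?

Little's Law: L = λW, so λ = L/W
λ = 6.4/1.46 = 4.3836 packets/second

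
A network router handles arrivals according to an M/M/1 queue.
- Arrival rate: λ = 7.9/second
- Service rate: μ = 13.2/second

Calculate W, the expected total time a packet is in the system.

First, compute utilization: ρ = λ/μ = 7.9/13.2 = 0.5985
For M/M/1: W = 1/(μ-λ)
W = 1/(13.2-7.9) = 1/5.30
W = 0.1887 seconds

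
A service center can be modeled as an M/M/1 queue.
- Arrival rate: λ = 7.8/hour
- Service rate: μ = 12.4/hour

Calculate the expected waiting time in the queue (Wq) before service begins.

First, compute utilization: ρ = λ/μ = 7.8/12.4 = 0.6290
For M/M/1: Wq = λ/(μ(μ-λ))
Wq = 7.8/(12.4 × (12.4-7.8))
Wq = 7.8/(12.4 × 4.60)
Wq = 0.1367 hours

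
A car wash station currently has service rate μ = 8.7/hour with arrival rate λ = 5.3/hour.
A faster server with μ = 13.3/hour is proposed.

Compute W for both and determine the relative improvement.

System 1: ρ₁ = 5.3/8.7 = 0.6092, W₁ = 1/(8.7-5.3) = 0.2941
System 2: ρ₂ = 5.3/13.3 = 0.3985, W₂ = 1/(13.3-5.3) = 0.1250
Improvement: (W₁-W₂)/W₁ = (0.2941-0.1250)/0.2941 = 57.50%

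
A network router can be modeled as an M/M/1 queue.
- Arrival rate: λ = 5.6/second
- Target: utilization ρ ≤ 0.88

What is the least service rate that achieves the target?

ρ = λ/μ, so μ = λ/ρ
μ ≥ 5.6/0.88 = 6.3636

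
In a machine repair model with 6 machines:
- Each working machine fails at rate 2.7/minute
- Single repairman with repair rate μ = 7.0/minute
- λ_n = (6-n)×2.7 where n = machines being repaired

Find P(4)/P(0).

P(4)/P(0) = ∏_{i=0}^{4-1} λ_i/μ_{i+1}
= (6-0)×2.7/7.0 × (6-1)×2.7/7.0 × (6-2)×2.7/7.0 × (6-3)×2.7/7.0
= 7.9683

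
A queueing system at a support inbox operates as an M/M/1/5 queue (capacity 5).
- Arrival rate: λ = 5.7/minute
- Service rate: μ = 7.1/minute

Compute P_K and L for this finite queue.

ρ = λ/μ = 5.7/7.1 = 0.8028
P₀ = (1-ρ)/(1-ρ^(K+1)) = (1-0.8028)/(1-0.8028^6) = 0.1972/0.7323 = 0.2693
P_K = P₀×ρ^K = 0.269288 × 0.8028^5 = 0.269288 × 0.333455 = 0.08980
Blocking probability P_5 = 0.08980 (8.98%)
L = ρ[1 - (K+1)ρ^K + Kρ^(K+1)] / [(1-ρ)(1-ρ^(K+1))]
L = 0.8028 × (1 - 6×0.3334547 + 5×0.2676974) / ((1 - 0.8028) × (1 - 0.2676974)) = 1.8777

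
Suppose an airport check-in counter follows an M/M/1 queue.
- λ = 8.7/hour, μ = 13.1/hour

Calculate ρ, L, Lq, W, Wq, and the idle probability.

Step 1: ρ = λ/μ = 8.7/13.1 = 0.6641
Step 2: L = λ/(μ-λ) = 8.7/4.40 = 1.9773
Step 3: Lq = λ²/(μ(μ-λ)) = 75.69/(13.1×4.40) = 1.3132
Step 4: W = 1/(μ-λ) = 1/4.40 = 0.227273
Step 5: Wq = λ/(μ(μ-λ)) = 8.7/(13.1×4.40) = 0.1509
Step 6: P(0) = 1-ρ = 0.3359
Verify: L = λW = 8.7×0.227273 = 1.9773 ✔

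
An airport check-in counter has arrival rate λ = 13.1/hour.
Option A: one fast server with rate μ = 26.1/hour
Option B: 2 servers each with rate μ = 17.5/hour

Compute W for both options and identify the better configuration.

Option A: single server μ = 26.1 (M/M/1)
  ρ_A = 13.1/26.1 = 0.5019
  W_A = 1/(μ-λ) = 1/(26.1-13.1) = 1/13.00 = 0.07692

Option B: 2 servers μ = 17.5 (M/M/2)
  ρ_B = λ/(cμ) = 13.1/(2×17.5) = 0.3743
  Offered load a = λ/μ = cρ = 13.1/17.5 = 0.7486
  P₀ = [ Σₙ₌₀^1 aⁿ/n! + a^2/(2!(1-ρ)) ]⁻¹
  Σ = a^0/0! + a^1/1! = 1.0000 + 0.7486 = 1.7486
  a^2/(2!(1-ρ)) = 0.5604/(2 × 0.6257) = 0.4478
  P₀ = 1/(1.7486 + 0.4478) = 0.4553
  Lq = P₀·a^2·ρ / (2!(1-ρ)²) = 0.4553 × 0.5604 × 0.3743 / (2 × 0.3915) = 0.1220
  Wq_B = Lq/λ = 0.12195/13.1 = 0.009309
  W_B = Wq_B + 1/μ = 0.009309 + 0.05714 = 0.06645

Since W_B = 0.06645 < W_A = 0.07692, Option B (multiple servers) has the shorter time in system.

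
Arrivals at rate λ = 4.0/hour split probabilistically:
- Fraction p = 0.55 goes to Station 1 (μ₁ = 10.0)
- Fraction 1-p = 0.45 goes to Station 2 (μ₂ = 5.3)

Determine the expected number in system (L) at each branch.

Effective rates: λ₁ = 4.0×0.55 = 2.2, λ₂ = 4.0×0.45 = 1.8
Station 1: ρ₁ = 2.2/10.0 = 0.2200, L₁ = ρ₁/(1-ρ₁) = 0.2200/(1-0.2200) = 0.2821
Station 2: ρ₂ = 1.8/5.3 = 0.33962, L₂ = ρ₂/(1-ρ₂) = 0.33962/(1-0.33962) = 0.5143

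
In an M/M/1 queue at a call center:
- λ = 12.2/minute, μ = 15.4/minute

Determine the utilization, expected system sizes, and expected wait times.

Step 1: ρ = λ/μ = 12.2/15.4 = 0.7922
Step 2: L = λ/(μ-λ) = 12.2/3.20 = 3.8125
Step 3: Lq = λ²/(μ(μ-λ)) = 148.84/(15.4×3.20) = 3.0203
Step 4: W = 1/(μ-λ) = 1/3.20 = 0.3125
Step 5: Wq = λ/(μ(μ-λ)) = 12.2/(15.4×3.20) = 0.2476
Step 6: P(0) = 1-ρ = 0.2078
Verify: L = λW = 12.2×0.3125 = 3.8125 ✔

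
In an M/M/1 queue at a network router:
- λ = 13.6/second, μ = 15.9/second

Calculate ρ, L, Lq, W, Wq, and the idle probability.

Step 1: ρ = λ/μ = 13.6/15.9 = 0.8553
Step 2: L = λ/(μ-λ) = 13.6/2.30 = 5.9130
Step 3: Lq = λ²/(μ(μ-λ)) = 184.96/(15.9×2.30) = 5.0577
Step 4: W = 1/(μ-λ) = 1/2.30 = 0.43478
Step 5: Wq = λ/(μ(μ-λ)) = 13.6/(15.9×2.30) = 0.3719
Step 6: P(0) = 1-ρ = 0.1447
Verify: L = λW = 13.6×0.43478 = 5.9130 ✔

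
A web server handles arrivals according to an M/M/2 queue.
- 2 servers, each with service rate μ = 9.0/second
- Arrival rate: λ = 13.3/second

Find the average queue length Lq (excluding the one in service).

Traffic intensity: ρ = λ/(cμ) = 13.3/(2×9.0) = 0.7389
Since ρ = 0.7389 < 1, system is stable.
Offered load a = λ/μ = cρ = 13.3/9.0 = 1.4778
P₀ = [ Σₙ₌₀^1 aⁿ/n! + a^2/(2!(1-ρ)) ]⁻¹
Σ = a^0/0! + a^1/1! = 1.0000 + 1.4778 = 2.4778
a^2/(2!(1-ρ)) = 2.1838/(2 × 0.26111) = 4.1818
P₀ = 1/(2.4778 + 4.1818) = 0.1502
Lq = P₀·a^2·ρ / (2!(1-ρ)²) = 0.15016 × 2.1838 × 0.73889 / (2 × 0.068179) = 1.7769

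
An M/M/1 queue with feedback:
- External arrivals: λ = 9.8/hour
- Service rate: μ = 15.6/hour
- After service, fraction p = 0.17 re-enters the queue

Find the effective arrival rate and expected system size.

Effective arrival rate: λ_eff = λ/(1-p) = 9.8/(1-0.17) = 9.8/0.83 = 11.80723
ρ = λ_eff/μ = 11.80723/15.6 = 0.756874
L = ρ/(1-ρ) = 0.756874/(1-0.756874) = 3.1131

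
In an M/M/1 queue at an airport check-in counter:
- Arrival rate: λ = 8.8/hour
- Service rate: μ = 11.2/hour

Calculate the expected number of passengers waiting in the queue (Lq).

ρ = λ/μ = 8.8/11.2 = 0.7857
For M/M/1: Lq = λ²/(μ(μ-λ))
Lq = 77.44/(11.2 × 2.40)
Lq = 2.8810 passengers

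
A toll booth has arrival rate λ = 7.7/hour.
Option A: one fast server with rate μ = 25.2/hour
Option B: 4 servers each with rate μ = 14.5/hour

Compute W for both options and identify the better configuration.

Option A: single server μ = 25.2 (M/M/1)
  ρ_A = 7.7/25.2 = 0.3056
  W_A = 1/(μ-λ) = 1/(25.2-7.7) = 1/17.50 = 0.05714

Option B: 4 servers μ = 14.5 (M/M/4)
  ρ_B = λ/(cμ) = 7.7/(4×14.5) = 0.1328
  Offered load a = λ/μ = cρ = 7.7/14.5 = 0.5310
  P₀ = [ Σₙ₌₀^3 aⁿ/n! + a^4/(4!(1-ρ)) ]⁻¹
  Σ = a^0/0! + a^1/1! + a^2/2! + a^3/3! = 1.0000 + 0.5310 + 0.1410 + 0.02496 = 1.6970
  a^4/(4!(1-ρ)) = 0.07952/(24 × 0.8672) = 0.003821
  P₀ = 1/(1.6970 + 0.003821) = 0.5880
  Lq = P₀·a^4·ρ / (4!(1-ρ)²) = 0.58795 × 0.079523 × 0.13276 / (24 × 0.75211) = 0.0003439
  Wq_B = Lq/λ = 0.0003439/7.7 = 0.00004466
  W_B = Wq_B + 1/μ = 0.00004466 + 0.06897 = 0.06901

Since W_A = 0.05714 < W_B = 0.06901, Option A (single fast server) has the shorter time in system.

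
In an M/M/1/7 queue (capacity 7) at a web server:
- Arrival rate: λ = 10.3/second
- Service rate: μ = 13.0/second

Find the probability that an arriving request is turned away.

ρ = λ/μ = 10.3/13.0 = 0.79231
P₀ = (1-ρ)/(1-ρ^(K+1)) = (1-0.79231)/(1-0.79231^8) = 0.2077/0.8447 = 0.2459
P_K = P₀×ρ^K = 0.24587 × 0.79231^7 = 0.24587 × 0.19600 = 0.04819
Blocking probability = 4.82%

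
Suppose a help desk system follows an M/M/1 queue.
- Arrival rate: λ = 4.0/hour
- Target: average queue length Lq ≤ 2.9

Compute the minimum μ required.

For M/M/1: Lq = λ²/(μ(μ-λ))
Need Lq ≤ 2.9, i.e. μ(μ-λ) ≥ λ²/2.9
μ² - 4.0μ - 16.00/2.9 ≥ 0  →  μ² - 4.0μ - 5.51724 ≥ 0
Quadratic formula (positive root): μ = [λ + √(λ² + 4×5.51724)]/2
Discriminant: 16.00 + 4×5.51724 = 38.0690, √38.0690 = 6.1700
μ ≥ (4.0 + 6.1700)/2 = 5.0850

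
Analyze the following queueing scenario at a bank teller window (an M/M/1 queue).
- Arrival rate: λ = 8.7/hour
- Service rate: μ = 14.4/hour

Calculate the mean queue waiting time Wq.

First, compute utilization: ρ = λ/μ = 8.7/14.4 = 0.6042
For M/M/1: Wq = λ/(μ(μ-λ))
Wq = 8.7/(14.4 × (14.4-8.7))
Wq = 8.7/(14.4 × 5.70)
Wq = 0.1060 hours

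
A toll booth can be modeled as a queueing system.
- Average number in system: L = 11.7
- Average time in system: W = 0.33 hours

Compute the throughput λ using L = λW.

Little's Law: L = λW, so λ = L/W
λ = 11.7/0.33 = 35.4545 vehicles/hour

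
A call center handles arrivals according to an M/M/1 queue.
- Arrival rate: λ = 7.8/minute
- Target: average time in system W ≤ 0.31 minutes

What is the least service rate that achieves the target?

For M/M/1: W = 1/(μ-λ)
Need W ≤ 0.31, so 1/(μ-λ) ≤ 0.31
μ - λ ≥ 1/0.31 = 3.2258
μ ≥ 7.8 + 3.2258 = 11.0258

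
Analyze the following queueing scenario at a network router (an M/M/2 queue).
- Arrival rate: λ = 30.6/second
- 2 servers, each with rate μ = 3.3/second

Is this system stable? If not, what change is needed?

Stability requires ρ = λ/(cμ) < 1
ρ = 30.6/(2 × 3.3) = 30.6/6.60 = 4.6364
Since 4.6364 ≥ 1, the system is UNSTABLE.
Need c > λ/μ = 30.6/3.3 = 9.27.
Minimum servers needed: c = 10.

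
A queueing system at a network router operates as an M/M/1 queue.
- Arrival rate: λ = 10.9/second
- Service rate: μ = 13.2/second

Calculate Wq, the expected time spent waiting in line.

First, compute utilization: ρ = λ/μ = 10.9/13.2 = 0.8258
For M/M/1: Wq = λ/(μ(μ-λ))
Wq = 10.9/(13.2 × (13.2-10.9))
Wq = 10.9/(13.2 × 2.30)
Wq = 0.3590 seconds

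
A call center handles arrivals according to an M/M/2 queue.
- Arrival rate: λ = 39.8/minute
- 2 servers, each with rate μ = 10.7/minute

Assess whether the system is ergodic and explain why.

Stability requires ρ = λ/(cμ) < 1
ρ = 39.8/(2 × 10.7) = 39.8/21.40 = 1.8598
Since 1.8598 ≥ 1, the system is UNSTABLE.
Need c > λ/μ = 39.8/10.7 = 3.72.
Minimum servers needed: c = 4.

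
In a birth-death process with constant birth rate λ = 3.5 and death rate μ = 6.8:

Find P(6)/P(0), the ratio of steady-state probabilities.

For constant rates: P(n)/P(0) = (λ/μ)^n
P(6)/P(0) = (3.5/6.8)^6 = 0.5147^6 = 0.01859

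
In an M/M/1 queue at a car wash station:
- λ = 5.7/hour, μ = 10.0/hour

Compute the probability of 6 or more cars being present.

ρ = λ/μ = 5.7/10.0 = 0.5700
P(N ≥ n) = ρⁿ
P(N ≥ 6) = 0.5700^6
P(N ≥ 6) = 0.03430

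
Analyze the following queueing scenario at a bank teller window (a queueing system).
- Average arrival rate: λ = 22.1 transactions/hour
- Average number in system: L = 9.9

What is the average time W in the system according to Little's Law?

Little's Law: L = λW, so W = L/λ
W = 9.9/22.1 = 0.4480 hours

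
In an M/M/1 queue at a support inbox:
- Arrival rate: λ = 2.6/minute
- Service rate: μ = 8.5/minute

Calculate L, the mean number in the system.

ρ = λ/μ = 2.6/8.5 = 0.3059
For M/M/1: L = λ/(μ-λ)
L = 2.6/(8.5-2.6) = 2.6/5.90
L = 0.4407 emails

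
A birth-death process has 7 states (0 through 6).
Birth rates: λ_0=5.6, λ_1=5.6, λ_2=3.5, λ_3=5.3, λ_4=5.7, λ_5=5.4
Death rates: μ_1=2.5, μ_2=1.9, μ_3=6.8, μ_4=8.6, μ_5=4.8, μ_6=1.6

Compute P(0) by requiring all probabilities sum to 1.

Ratios P(n)/P(0) = (λ₀···λₙ₋₁)/(μ₁···μₙ):
P(1)/P(0) = (5.6)/(2.5) = 2.2400
P(2)/P(0) = (5.6×5.6)/(2.5×1.9) = 6.6021
P(3)/P(0) = (5.6×5.6×3.5)/(2.5×1.9×6.8) = 3.3981
P(4)/P(0) = (5.6×5.6×3.5×5.3)/(2.5×1.9×6.8×8.6) = 2.0942
P(5)/P(0) = (5.6×5.6×3.5×5.3×5.7)/(2.5×1.9×6.8×8.6×4.8) = 2.4869
P(6)/P(0) = (5.6×5.6×3.5×5.3×5.7×5.4)/(2.5×1.9×6.8×8.6×4.8×1.6) = 8.3932

Normalization: ∑ P(n) = 1
P(0) × (1.0000 + 2.2400 + 6.6021 + 3.3981 + 2.0942 + 2.4869 + 8.3932) = 1
P(0) × 26.2145 = 1
P(0) = 1/26.2145 = 0.03815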